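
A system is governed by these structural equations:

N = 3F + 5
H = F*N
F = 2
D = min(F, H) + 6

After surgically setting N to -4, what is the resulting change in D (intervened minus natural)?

Under do(N=-4), the mechanism N = 3F + 5 is discarded; N is fixed at -4.
H = F*N  [with F=2, N=-4]  = -8
D = min(F, H) + 6  [with F=2, H=-8]  = -2
Without intervention: N = 3F + 5  [with F=2]  = 11; H = F*N  [with F=2, N=11]  = 22; D = min(F, H) + 6  [with F=2, H=22]  = 8.
Change = -2 − 8 = -10.

-10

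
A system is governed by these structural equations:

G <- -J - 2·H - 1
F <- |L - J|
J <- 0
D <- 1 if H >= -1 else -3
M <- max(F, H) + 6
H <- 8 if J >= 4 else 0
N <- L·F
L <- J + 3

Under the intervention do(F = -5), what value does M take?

The intervention breaks the incoming arrows to F: F <- |L - J| no longer applies, and F = -5.
H = 8 if J >= 4 else 0  [with J=0]  = 0
M = max(F, H) + 6  [with F=-5, H=0]  = 6

6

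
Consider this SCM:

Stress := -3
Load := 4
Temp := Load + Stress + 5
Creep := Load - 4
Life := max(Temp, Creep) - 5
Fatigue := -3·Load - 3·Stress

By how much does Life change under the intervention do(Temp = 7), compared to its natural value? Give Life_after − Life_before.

The intervention breaks the incoming arrows to Temp: Temp := Load + Stress + 5 no longer applies, and Temp = 7.
Creep = Load - 4  [with Load=4]  = 0
Life = max(Temp, Creep) - 5  [with Temp=7, Creep=0]  = 2
Without intervention: Temp = Load + Stress + 5  [with Load=4, Stress=-3]  = 6; Creep = Load - 4  [with Load=4]  = 0; Life = max(Temp, Creep) - 5  [with Temp=6, Creep=0]  = 1.
Change = 2 − 1 = 1.

1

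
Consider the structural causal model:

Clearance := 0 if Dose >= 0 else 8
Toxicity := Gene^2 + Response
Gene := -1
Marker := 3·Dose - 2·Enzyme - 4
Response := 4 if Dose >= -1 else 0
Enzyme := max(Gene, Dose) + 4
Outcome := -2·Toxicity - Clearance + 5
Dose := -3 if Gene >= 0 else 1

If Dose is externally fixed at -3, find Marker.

Under do(Dose=-3), the mechanism Dose := -3 if Gene >= 0 else 1 is discarded; Dose is fixed at -3.
Enzyme = max(Gene, Dose) + 4  [with Gene=-1, Dose=-3]  = 3
Marker = 3·Dose - 2·Enzyme - 4  [with Dose=-3, Enzyme=3]  = -19

-19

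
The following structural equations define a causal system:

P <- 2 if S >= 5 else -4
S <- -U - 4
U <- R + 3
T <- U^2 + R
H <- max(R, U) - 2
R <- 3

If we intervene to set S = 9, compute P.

The intervention breaks the incoming arrows to S: S <- -U - 4 no longer applies, and S = 9.
P = 2 if S >= 5 else -4  [with S=9]  = 2

2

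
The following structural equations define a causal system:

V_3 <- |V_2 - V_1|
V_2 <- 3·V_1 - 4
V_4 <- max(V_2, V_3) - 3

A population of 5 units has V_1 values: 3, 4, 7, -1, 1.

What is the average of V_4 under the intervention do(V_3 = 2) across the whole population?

The intervention sets V_3=2 in all 5 units regardless of V_1. Recomputing V_4 per unit gives 2, 5, 14, -1, -1; average 3.8.

3.8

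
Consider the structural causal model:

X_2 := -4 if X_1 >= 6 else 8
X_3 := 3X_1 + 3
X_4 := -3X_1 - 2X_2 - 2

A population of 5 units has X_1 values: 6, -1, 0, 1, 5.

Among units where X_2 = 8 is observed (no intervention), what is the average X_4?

-21.75

Observing X_2=8 restricts to units where X_2's equation naturally yields 8: X_1 ∈ {-1, 0, 1, 5}. In that subpopulation X_4 = -15, -18, -21, -33, mean -21.75.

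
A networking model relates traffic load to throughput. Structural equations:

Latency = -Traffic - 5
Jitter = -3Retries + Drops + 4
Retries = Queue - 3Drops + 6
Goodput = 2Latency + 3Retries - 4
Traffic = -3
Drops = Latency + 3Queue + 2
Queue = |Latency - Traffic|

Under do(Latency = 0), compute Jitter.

Under do(Latency=0), the mechanism Latency = -Traffic - 5 is discarded; Latency is fixed at 0.
Queue = |Latency - Traffic|  [with Latency=0, Traffic=-3]  = 3
Drops = Latency + 3Queue + 2  [with Latency=0, Queue=3]  = 11
Retries = Queue - 3Drops + 6  [with Queue=3, Drops=11]  = -24
Jitter = -3Retries + Drops + 4  [with Retries=-24, Drops=11]  = 87

87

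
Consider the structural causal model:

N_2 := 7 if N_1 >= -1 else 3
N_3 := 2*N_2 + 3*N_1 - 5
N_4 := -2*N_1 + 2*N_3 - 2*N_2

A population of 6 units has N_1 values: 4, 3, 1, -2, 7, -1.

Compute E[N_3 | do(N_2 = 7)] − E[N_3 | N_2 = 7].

The intervention sets N_2=7 in all 6 units regardless of N_1. Recomputing N_3 per unit gives 21, 18, 12, 3, 30, 6; average 15.
Observing N_2=7 restricts to units where N_2's equation naturally yields 7: N_1 ∈ {4, 3, 1, 7, -1}. In that subpopulation N_3 = 21, 18, 12, 30, 6, mean 17.4.
Difference = 15 − 17.4 = -2.4.

-2.4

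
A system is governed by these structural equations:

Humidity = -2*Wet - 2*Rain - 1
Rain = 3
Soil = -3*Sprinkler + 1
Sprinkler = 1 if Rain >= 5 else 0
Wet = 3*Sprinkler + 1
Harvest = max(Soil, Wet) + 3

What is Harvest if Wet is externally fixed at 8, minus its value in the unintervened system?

Under do(Wet=8), the mechanism Wet = 3*Sprinkler + 1 is discarded; Wet is fixed at 8.
Sprinkler = 1 if Rain >= 5 else 0  [with Rain=3]  = 0
Soil = -3*Sprinkler + 1  [with Sprinkler=0]  = 1
Harvest = max(Soil, Wet) + 3  [with Soil=1, Wet=8]  = 11
Without intervention: Sprinkler = 1 if Rain >= 5 else 0  [with Rain=3]  = 0; Soil = -3*Sprinkler + 1  [with Sprinkler=0]  = 1; Wet = 3*Sprinkler + 1  [with Sprinkler=0]  = 1; Harvest = max(Soil, Wet) + 3  [with Soil=1, Wet=1]  = 4.
Change = 11 − 4 = 7.

7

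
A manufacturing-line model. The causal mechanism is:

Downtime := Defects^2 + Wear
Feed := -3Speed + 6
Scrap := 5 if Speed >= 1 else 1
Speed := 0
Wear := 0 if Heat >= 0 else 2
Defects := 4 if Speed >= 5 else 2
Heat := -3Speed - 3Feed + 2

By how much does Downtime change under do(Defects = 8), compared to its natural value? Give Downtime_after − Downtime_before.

Under do(Defects=8), the mechanism Defects := 4 if Speed >= 5 else 2 is discarded; Defects is fixed at 8.
Feed = -3Speed + 6  [with Speed=0]  = 6
Heat = -3Speed - 3Feed + 2  [with Speed=0, Feed=6]  = -16
Wear = 0 if Heat >= 0 else 2  [with Heat=-16]  = 2
Downtime = Defects^2 + Wear  [with Defects=8, Wear=2]  = 66
Without intervention: Feed = -3Speed + 6  [with Speed=0]  = 6; Heat = -3Speed - 3Feed + 2  [with Speed=0, Feed=6]  = -16; Wear = 0 if Heat >= 0 else 2  [with Heat=-16]  = 2; Defects = 4 if Speed >= 5 else 2  [with Speed=0]  = 2; Downtime = Defects^2 + Wear  [with Defects=2, Wear=2]  = 6.
Change = 66 − 6 = 60.

60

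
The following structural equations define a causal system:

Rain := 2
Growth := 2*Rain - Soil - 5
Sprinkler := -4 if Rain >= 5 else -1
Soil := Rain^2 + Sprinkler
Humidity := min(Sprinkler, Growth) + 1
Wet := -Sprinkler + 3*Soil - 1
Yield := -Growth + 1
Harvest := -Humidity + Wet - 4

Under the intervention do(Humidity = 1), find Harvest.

4

Intervening sets Humidity = 1 and removes its equation (Humidity := min(Sprinkler, Growth) + 1).
Sprinkler = -4 if Rain >= 5 else -1  [with Rain=2]  = -1
Soil = Rain^2 + Sprinkler  [with Rain=2, Sprinkler=-1]  = 3
Wet = -Sprinkler + 3*Soil - 1  [with Sprinkler=-1, Soil=3]  = 9
Harvest = -Humidity + Wet - 4  [with Humidity=1, Wet=9]  = 4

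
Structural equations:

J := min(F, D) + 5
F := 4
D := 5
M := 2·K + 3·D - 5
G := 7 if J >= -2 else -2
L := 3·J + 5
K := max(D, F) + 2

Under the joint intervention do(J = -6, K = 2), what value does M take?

Setting J = -6, K = 2 by intervention discards those variables' equations.
M = 2·K + 3·D - 5  [with K=2, D=5]  = 14

14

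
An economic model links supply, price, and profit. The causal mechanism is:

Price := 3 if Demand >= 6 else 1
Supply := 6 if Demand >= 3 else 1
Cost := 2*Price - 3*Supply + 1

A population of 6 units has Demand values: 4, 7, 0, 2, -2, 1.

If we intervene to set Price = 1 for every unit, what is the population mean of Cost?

Under do(Price=1), Price's equation is replaced by Price=1 for every unit. Per-unit Cost: -15, -15, 0, 0, 0, 0. Mean = -5.

-5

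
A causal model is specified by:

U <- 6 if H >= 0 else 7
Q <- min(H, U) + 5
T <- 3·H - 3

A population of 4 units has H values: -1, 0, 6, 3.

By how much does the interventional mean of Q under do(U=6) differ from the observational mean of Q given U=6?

do(U=6) breaks U's dependence on H. With U=6 fixed, Q across the units is 4, 5, 11, 8, mean 7.
Conditioning on U=6 selects the 3 unit(s) with H ∈ {0, 6, 3}. Their Q values: 5, 11, 8. Mean = 8.
Difference = 7 − 8 = -1.

-1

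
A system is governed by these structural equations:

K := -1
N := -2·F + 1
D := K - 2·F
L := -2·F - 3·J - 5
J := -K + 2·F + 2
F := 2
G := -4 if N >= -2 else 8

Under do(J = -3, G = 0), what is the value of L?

0

Setting J = -3, G = 0 by intervention discards those variables' equations.
L = -2·F - 3·J - 5  [with F=2, J=-3]  = 0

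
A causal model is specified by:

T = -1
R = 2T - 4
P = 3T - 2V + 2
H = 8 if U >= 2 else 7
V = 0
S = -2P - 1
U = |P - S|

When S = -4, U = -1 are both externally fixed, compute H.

7

Under do(S = -4, U = -1), each intervened variable's structural equation is replaced by its fixed value.
H = 8 if U >= 2 else 7  [with U=-1]  = 7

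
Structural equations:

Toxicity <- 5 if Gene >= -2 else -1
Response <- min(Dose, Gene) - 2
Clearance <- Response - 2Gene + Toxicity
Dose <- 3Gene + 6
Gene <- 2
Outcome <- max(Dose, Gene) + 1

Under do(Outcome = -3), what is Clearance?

do(Outcome=-3) replaces the equation Outcome <- max(Dose, Gene) + 1 with the constant Outcome = -3.
Since Clearance is not a descendant of the intervened variable, it is unaffected.
Dose = 3Gene + 6  [with Gene=2]  = 12
Response = min(Dose, Gene) - 2  [with Dose=12, Gene=2]  = 0
Toxicity = 5 if Gene >= -2 else -1  [with Gene=2]  = 5
Clearance = Response - 2Gene + Toxicity  [with Response=0, Gene=2, Toxicity=5]  = 1

1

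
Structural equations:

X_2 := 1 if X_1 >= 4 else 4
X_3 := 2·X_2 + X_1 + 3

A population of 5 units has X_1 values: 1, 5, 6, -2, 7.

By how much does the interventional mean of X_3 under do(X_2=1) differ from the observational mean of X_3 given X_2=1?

-2.6

do(X_2=1) breaks X_2's dependence on X_1. With X_2=1 fixed, X_3 across the units is 6, 10, 11, 3, 12, mean 8.4.
Conditioning on X_2=1 selects the 3 unit(s) with X_1 ∈ {5, 6, 7}. Their X_3 values: 10, 11, 12. Mean = 11.
Difference = 8.4 − 11 = -2.6.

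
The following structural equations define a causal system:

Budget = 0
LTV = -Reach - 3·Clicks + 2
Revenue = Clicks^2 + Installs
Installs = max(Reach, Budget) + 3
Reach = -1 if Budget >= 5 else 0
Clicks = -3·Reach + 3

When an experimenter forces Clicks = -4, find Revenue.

do(Clicks=-4) replaces the equation Clicks = -3·Reach + 3 with the constant Clicks = -4.
Reach = -1 if Budget >= 5 else 0  [with Budget=0]  = 0
Installs = max(Reach, Budget) + 3  [with Reach=0, Budget=0]  = 3
Revenue = Clicks^2 + Installs  [with Clicks=-4, Installs=3]  = 19

19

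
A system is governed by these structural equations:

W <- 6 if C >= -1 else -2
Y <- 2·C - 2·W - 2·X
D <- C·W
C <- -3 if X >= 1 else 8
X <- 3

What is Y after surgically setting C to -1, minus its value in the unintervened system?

do(C=-1) replaces the equation C <- -3 if X >= 1 else 8 with the constant C = -1.
W = 6 if C >= -1 else -2  [with C=-1]  = 6
Y = 2·C - 2·W - 2·X  [with C=-1, W=6, X=3]  = -20
Without intervention: C = -3 if X >= 1 else 8  [with X=3]  = -3; W = 6 if C >= -1 else -2  [with C=-3]  = -2; Y = 2·C - 2·W - 2·X  [with C=-3, W=-2, X=3]  = -8.
Change = -20 − (-8) = -12.

-12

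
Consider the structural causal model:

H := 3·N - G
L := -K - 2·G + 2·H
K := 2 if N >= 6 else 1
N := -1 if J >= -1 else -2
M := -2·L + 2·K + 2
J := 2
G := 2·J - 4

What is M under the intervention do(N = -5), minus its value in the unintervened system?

Under do(N=-5), the mechanism N := -1 if J >= -1 else -2 is discarded; N is fixed at -5.
K = 2 if N >= 6 else 1  [with N=-5]  = 1
G = 2·J - 4  [with J=2]  = 0
H = 3·N - G  [with N=-5, G=0]  = -15
L = -K - 2·G + 2·H  [with K=1, G=0, H=-15]  = -31
M = -2·L + 2·K + 2  [with L=-31, K=1]  = 66
Without intervention: N = -1 if J >= -1 else -2  [with J=2]  = -1; K = 2 if N >= 6 else 1  [with N=-1]  = 1; G = 2·J - 4  [with J=2]  = 0; H = 3·N - G  [with N=-1, G=0]  = -3; L = -K - 2·G + 2·H  [with K=1, G=0, H=-3]  = -7; M = -2·L + 2·K + 2  [with L=-7, K=1]  = 18.
Change = 66 − 18 = 48.

48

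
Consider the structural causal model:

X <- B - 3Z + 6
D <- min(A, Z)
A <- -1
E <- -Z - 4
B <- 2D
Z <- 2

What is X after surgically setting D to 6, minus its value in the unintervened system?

14

do(D=6) replaces the equation D <- min(A, Z) with the constant D = 6.
B = 2D  [with D=6]  = 12
X = B - 3Z + 6  [with B=12, Z=2]  = 12
Without intervention: D = min(A, Z)  [with A=-1, Z=2]  = -1; B = 2D  [with D=-1]  = -2; X = B - 3Z + 6  [with B=-2, Z=2]  = -2.
Change = 12 − (-2) = 14.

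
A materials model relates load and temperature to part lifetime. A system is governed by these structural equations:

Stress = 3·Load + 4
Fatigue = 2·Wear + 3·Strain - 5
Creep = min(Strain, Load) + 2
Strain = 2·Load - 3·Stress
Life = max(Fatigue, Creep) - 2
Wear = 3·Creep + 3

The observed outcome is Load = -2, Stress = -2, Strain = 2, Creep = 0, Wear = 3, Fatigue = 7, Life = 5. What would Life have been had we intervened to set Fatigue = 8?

Intervening sets Fatigue = 8 and removes its equation (Fatigue = 2·Wear + 3·Strain - 5).
Stress = 3·Load + 4  [with Load=-2]  = -2
Strain = 2·Load - 3·Stress  [with Load=-2, Stress=-2]  = 2
Creep = min(Strain, Load) + 2  [with Strain=2, Load=-2]  = 0
Life = max(Fatigue, Creep) - 2  [with Fatigue=8, Creep=0]  = 6

6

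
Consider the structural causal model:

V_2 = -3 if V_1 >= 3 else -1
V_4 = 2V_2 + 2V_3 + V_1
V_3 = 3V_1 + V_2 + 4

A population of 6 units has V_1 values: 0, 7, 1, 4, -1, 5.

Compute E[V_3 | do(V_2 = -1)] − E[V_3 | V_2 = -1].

The intervention sets V_2=-1 in all 6 units regardless of V_1. Recomputing V_3 per unit gives 3, 24, 6, 15, 0, 18; average 11.
E[V_3|V_2=-1] averages over only the 3 units with V_2=-1 (V_1 = 0, 1, -1): V_3 = 3, 6, 0, mean 3.
Difference = 11 − 3 = 8.

8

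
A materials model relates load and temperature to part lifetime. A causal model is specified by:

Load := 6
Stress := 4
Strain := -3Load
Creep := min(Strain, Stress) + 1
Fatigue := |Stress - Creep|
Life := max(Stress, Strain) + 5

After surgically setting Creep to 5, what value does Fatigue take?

Intervening sets Creep = 5 and removes its equation (Creep := min(Strain, Stress) + 1).
Fatigue = |Stress - Creep|  [with Stress=4, Creep=5]  = 1

1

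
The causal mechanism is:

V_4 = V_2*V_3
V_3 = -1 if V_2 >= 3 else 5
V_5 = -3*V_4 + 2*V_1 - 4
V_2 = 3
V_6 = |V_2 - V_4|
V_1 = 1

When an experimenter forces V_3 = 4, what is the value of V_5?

do(V_3=4) replaces the equation V_3 = -1 if V_2 >= 3 else 5 with the constant V_3 = 4.
V_4 = V_2*V_3  [with V_2=3, V_3=4]  = 12
V_5 = -3*V_4 + 2*V_1 - 4  [with V_4=12, V_1=1]  = -38

-38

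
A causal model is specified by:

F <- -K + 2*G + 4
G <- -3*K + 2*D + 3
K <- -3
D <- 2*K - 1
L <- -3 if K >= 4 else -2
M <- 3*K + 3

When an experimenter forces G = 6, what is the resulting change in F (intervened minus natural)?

16

do(G=6) replaces the equation G <- -3*K + 2*D + 3 with the constant G = 6.
F = -K + 2*G + 4  [with K=-3, G=6]  = 19
Without intervention: D = 2*K - 1  [with K=-3]  = -7; G = -3*K + 2*D + 3  [with K=-3, D=-7]  = -2; F = -K + 2*G + 4  [with K=-3, G=-2]  = 3.
Change = 19 − 3 = 16.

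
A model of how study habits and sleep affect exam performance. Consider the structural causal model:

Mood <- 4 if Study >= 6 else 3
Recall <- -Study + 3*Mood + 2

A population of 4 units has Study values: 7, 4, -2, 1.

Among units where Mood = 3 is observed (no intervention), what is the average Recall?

10

E[Recall|Mood=3] averages over only the 3 units with Mood=3 (Study = 4, -2, 1): Recall = 7, 13, 10, mean 10.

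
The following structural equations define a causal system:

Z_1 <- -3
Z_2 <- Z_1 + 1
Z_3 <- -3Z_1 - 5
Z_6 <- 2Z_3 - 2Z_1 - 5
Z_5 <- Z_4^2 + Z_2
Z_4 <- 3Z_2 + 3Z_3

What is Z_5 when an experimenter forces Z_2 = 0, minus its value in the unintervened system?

110

do(Z_2=0) replaces the equation Z_2 <- Z_1 + 1 with the constant Z_2 = 0.
Z_3 = -3Z_1 - 5  [with Z_1=-3]  = 4
Z_4 = 3Z_2 + 3Z_3  [with Z_2=0, Z_3=4]  = 12
Z_5 = Z_4^2 + Z_2  [with Z_4=12, Z_2=0]  = 144
Without intervention: Z_2 = Z_1 + 1  [with Z_1=-3]  = -2; Z_3 = -3Z_1 - 5  [with Z_1=-3]  = 4; Z_4 = 3Z_2 + 3Z_3  [with Z_2=-2, Z_3=4]  = 6; Z_5 = Z_4^2 + Z_2  [with Z_4=6, Z_2=-2]  = 34.
Change = 144 − 34 = 110.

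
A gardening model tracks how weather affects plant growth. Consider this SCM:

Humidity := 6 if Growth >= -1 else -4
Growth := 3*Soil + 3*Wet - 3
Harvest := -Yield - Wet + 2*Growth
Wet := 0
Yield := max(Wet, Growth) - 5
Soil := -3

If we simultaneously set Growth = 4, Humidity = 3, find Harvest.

9

Setting Growth = 4, Humidity = 3 by intervention discards those variables' equations.
Yield = max(Wet, Growth) - 5  [with Wet=0, Growth=4]  = -1
Harvest = -Yield - Wet + 2*Growth  [with Yield=-1, Wet=0, Growth=4]  = 9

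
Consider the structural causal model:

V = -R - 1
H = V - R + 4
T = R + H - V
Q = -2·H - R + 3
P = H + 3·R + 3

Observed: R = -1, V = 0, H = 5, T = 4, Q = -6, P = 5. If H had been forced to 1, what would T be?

The intervention breaks the incoming arrows to H: H = V - R + 4 no longer applies, and H = 1.
V = -R - 1  [with R=-1]  = 0
T = R + H - V  [with R=-1, H=1, V=0]  = 0

0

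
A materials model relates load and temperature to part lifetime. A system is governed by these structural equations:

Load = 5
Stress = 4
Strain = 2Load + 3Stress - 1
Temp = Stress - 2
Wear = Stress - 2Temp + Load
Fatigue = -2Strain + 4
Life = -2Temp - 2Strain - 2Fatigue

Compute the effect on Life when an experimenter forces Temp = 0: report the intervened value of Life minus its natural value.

The intervention breaks the incoming arrows to Temp: Temp = Stress - 2 no longer applies, and Temp = 0.
Strain = 2Load + 3Stress - 1  [with Load=5, Stress=4]  = 21
Fatigue = -2Strain + 4  [with Strain=21]  = -38
Life = -2Temp - 2Strain - 2Fatigue  [with Temp=0, Strain=21, Fatigue=-38]  = 34
Without intervention: Strain = 2Load + 3Stress - 1  [with Load=5, Stress=4]  = 21; Temp = Stress - 2  [with Stress=4]  = 2; Fatigue = -2Strain + 4  [with Strain=21]  = -38; Life = -2Temp - 2Strain - 2Fatigue  [with Temp=2, Strain=21, Fatigue=-38]  = 30.
Change = 34 − 30 = 4.

4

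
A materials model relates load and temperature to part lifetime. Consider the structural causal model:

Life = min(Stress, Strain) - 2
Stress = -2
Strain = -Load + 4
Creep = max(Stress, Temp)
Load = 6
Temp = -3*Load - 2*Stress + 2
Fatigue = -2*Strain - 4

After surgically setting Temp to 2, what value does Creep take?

2

Intervening sets Temp = 2 and removes its equation (Temp = -3*Load - 2*Stress + 2).
Creep = max(Stress, Temp)  [with Stress=-2, Temp=2]  = 2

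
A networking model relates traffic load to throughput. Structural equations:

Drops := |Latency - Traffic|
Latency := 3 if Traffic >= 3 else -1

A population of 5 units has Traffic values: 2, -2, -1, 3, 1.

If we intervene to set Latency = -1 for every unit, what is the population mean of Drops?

2

The intervention sets Latency=-1 in all 5 units regardless of Traffic. Recomputing Drops per unit gives 3, 1, 0, 4, 2; average 2.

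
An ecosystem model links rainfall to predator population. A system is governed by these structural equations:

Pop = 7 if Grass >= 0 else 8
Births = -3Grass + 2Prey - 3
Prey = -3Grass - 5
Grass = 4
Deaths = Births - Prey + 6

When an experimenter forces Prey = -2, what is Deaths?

Under do(Prey=-2), the mechanism Prey = -3Grass - 5 is discarded; Prey is fixed at -2.
Births = -3Grass + 2Prey - 3  [with Grass=4, Prey=-2]  = -19
Deaths = Births - Prey + 6  [with Births=-19, Prey=-2]  = -11

-11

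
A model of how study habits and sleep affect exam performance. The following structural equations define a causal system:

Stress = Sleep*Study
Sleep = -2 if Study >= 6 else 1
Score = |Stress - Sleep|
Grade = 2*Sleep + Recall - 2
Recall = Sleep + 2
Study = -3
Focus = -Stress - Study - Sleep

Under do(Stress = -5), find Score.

do(Stress=-5) replaces the equation Stress = Sleep*Study with the constant Stress = -5.
Sleep = -2 if Study >= 6 else 1  [with Study=-3]  = 1
Score = |Stress - Sleep|  [with Stress=-5, Sleep=1]  = 6

6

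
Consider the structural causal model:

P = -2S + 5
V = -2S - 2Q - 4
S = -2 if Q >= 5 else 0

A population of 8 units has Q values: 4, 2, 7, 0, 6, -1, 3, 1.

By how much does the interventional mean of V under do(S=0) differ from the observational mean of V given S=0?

-2.5

The intervention sets S=0 in all 8 units regardless of Q. Recomputing V per unit gives -12, -8, -18, -4, -16, -2, -10, -6; average -9.5.
Observing S=0 restricts to units where S's equation naturally yields 0: Q ∈ {4, 2, 0, -1, 3, 1}. In that subpopulation V = -12, -8, -4, -2, -10, -6, mean -7.
Difference = -9.5 − (-7) = -2.5.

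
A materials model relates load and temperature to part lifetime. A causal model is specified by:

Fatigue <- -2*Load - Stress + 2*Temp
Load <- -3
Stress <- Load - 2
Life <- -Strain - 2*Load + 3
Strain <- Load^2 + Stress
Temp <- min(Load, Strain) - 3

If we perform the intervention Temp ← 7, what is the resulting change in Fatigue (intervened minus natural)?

Intervening sets Temp = 7 and removes its equation (Temp <- min(Load, Strain) - 3).
Stress = Load - 2  [with Load=-3]  = -5
Fatigue = -2*Load - Stress + 2*Temp  [with Load=-3, Stress=-5, Temp=7]  = 25
Without intervention: Stress = Load - 2  [with Load=-3]  = -5; Strain = Load^2 + Stress  [with Load=-3, Stress=-5]  = 4; Temp = min(Load, Strain) - 3  [with Load=-3, Strain=4]  = -6; Fatigue = -2*Load - Stress + 2*Temp  [with Load=-3, Stress=-5, Temp=-6]  = -1.
Change = 25 − (-1) = 26.

26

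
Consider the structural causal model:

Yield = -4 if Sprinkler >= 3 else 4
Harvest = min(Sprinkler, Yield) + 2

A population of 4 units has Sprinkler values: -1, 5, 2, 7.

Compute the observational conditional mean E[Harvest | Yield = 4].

Observing Yield=4 restricts to units where Yield's equation naturally yields 4: Sprinkler ∈ {-1, 2}. In that subpopulation Harvest = 1, 4, mean 2.5.

2.5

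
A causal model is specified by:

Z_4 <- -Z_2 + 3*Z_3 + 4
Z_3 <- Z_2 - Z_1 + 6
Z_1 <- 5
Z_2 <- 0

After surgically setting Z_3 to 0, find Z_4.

4

The intervention breaks the incoming arrows to Z_3: Z_3 <- Z_2 - Z_1 + 6 no longer applies, and Z_3 = 0.
Z_4 = -Z_2 + 3*Z_3 + 4  [with Z_2=0, Z_3=0]  = 4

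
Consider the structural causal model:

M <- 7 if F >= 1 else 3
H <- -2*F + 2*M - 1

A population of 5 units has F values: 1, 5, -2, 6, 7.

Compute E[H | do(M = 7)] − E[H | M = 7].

2.7

Under do(M=7), M's equation is replaced by M=7 for every unit. Per-unit H: 11, 3, 17, 1, -1. Mean = 6.2.
Conditioning on M=7 selects the 4 unit(s) with F ∈ {1, 5, 6, 7}. Their H values: 11, 3, 1, -1. Mean = 3.5.
Difference = 6.2 − 3.5 = 2.7.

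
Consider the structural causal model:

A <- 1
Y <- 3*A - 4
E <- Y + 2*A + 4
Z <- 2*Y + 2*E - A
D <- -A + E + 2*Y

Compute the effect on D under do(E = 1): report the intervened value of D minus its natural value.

-4

do(E=1) replaces the equation E <- Y + 2*A + 4 with the constant E = 1.
Y = 3*A - 4  [with A=1]  = -1
D = -A + E + 2*Y  [with A=1, E=1, Y=-1]  = -2
Without intervention: Y = 3*A - 4  [with A=1]  = -1; E = Y + 2*A + 4  [with Y=-1, A=1]  = 5; D = -A + E + 2*Y  [with A=1, E=5, Y=-1]  = 2.
Change = -2 − 2 = -4.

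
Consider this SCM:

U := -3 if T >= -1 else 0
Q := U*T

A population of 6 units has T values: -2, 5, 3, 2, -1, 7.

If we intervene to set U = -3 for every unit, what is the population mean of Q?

-7

Under do(U=-3), U's equation is replaced by U=-3 for every unit. Per-unit Q: 6, -15, -9, -6, 3, -21. Mean = -7.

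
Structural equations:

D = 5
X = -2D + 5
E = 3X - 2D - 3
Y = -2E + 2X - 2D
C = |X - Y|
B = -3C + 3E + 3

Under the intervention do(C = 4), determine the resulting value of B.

The intervention breaks the incoming arrows to C: C = |X - Y| no longer applies, and C = 4.
X = -2D + 5  [with D=5]  = -5
E = 3X - 2D - 3  [with X=-5, D=5]  = -28
B = -3C + 3E + 3  [with C=4, E=-28]  = -93

-93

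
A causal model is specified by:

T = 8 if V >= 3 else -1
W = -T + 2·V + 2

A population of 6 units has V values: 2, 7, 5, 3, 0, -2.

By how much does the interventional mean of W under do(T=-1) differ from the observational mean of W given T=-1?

5

The intervention sets T=-1 in all 6 units regardless of V. Recomputing W per unit gives 7, 17, 13, 9, 3, -1; average 8.
Observing T=-1 restricts to units where T's equation naturally yields -1: V ∈ {2, 0, -2}. In that subpopulation W = 7, 3, -1, mean 3.
Difference = 8 − 3 = 5.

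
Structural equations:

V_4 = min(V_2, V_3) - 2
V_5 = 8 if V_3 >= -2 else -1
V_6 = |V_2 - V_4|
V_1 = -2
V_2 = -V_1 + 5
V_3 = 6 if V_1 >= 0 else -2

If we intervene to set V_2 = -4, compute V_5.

do(V_2=-4) replaces the equation V_2 = -V_1 + 5 with the constant V_2 = -4.
Since V_5 is not a descendant of the intervened variable, it is unaffected.
V_3 = 6 if V_1 >= 0 else -2  [with V_1=-2]  = -2
V_5 = 8 if V_3 >= -2 else -1  [with V_3=-2]  = 8

8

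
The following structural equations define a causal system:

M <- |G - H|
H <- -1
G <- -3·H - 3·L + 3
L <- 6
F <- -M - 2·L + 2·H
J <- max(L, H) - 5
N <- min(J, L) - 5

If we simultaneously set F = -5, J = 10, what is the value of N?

1

Under do(F = -5, J = 10), each intervened variable's structural equation is replaced by its fixed value.
N = min(J, L) - 5  [with J=10, L=6]  = 1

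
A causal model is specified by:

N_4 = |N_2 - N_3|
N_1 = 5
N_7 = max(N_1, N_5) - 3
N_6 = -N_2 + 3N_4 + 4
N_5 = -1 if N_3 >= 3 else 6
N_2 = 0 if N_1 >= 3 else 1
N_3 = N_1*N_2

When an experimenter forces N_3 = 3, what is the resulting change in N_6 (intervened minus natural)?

9

The intervention breaks the incoming arrows to N_3: N_3 = N_1*N_2 no longer applies, and N_3 = 3.
N_2 = 0 if N_1 >= 3 else 1  [with N_1=5]  = 0
N_4 = |N_2 - N_3|  [with N_2=0, N_3=3]  = 3
N_6 = -N_2 + 3N_4 + 4  [with N_2=0, N_4=3]  = 13
Without intervention: N_2 = 0 if N_1 >= 3 else 1  [with N_1=5]  = 0; N_3 = N_1*N_2  [with N_1=5, N_2=0]  = 0; N_4 = |N_2 - N_3|  [with N_2=0, N_3=0]  = 0; N_6 = -N_2 + 3N_4 + 4  [with N_2=0, N_4=0]  = 4.
Change = 13 − 4 = 9.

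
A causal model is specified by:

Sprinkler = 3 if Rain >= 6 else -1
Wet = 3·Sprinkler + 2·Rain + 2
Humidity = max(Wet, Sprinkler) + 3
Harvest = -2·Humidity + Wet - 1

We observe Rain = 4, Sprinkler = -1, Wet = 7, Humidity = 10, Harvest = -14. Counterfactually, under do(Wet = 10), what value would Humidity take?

13

The intervention breaks the incoming arrows to Wet: Wet = 3·Sprinkler + 2·Rain + 2 no longer applies, and Wet = 10.
Sprinkler = 3 if Rain >= 6 else -1  [with Rain=4]  = -1
Humidity = max(Wet, Sprinkler) + 3  [with Wet=10, Sprinkler=-1]  = 13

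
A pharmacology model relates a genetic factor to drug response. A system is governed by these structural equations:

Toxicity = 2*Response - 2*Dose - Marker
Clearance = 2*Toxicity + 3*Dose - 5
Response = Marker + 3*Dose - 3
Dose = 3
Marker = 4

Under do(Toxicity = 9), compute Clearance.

Intervening sets Toxicity = 9 and removes its equation (Toxicity = 2*Response - 2*Dose - Marker).
Clearance = 2*Toxicity + 3*Dose - 5  [with Toxicity=9, Dose=3]  = 22

22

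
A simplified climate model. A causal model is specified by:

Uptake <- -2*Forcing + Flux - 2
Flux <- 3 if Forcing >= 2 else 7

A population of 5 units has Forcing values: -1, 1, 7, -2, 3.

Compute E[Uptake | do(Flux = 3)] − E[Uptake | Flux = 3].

6.8

The intervention sets Flux=3 in all 5 units regardless of Forcing. Recomputing Uptake per unit gives 3, -1, -13, 5, -5; average -2.2.
Conditioning on Flux=3 selects the 2 unit(s) with Forcing ∈ {7, 3}. Their Uptake values: -13, -5. Mean = -9.
Difference = -2.2 − (-9) = 6.8.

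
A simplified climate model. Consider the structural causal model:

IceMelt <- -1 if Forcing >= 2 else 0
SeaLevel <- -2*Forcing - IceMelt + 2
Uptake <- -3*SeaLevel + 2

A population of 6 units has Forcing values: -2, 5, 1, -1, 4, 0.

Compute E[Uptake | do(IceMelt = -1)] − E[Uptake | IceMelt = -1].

Every unit gets IceMelt=-1 under the intervention. Uptake values become -19, 23, -1, -13, 17, -7; E[Uptake|do(IceMelt=-1)] = 0.
Observing IceMelt=-1 restricts to units where IceMelt's equation naturally yields -1: Forcing ∈ {5, 4}. In that subpopulation Uptake = 23, 17, mean 20.
Difference = 0 − 20 = -20.

-20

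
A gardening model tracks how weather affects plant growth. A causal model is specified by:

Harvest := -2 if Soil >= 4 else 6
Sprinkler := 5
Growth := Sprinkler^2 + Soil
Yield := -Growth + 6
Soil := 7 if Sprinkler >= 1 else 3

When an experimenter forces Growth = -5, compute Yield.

11

The intervention breaks the incoming arrows to Growth: Growth := Sprinkler^2 + Soil no longer applies, and Growth = -5.
Yield = -Growth + 6  [with Growth=-5]  = 11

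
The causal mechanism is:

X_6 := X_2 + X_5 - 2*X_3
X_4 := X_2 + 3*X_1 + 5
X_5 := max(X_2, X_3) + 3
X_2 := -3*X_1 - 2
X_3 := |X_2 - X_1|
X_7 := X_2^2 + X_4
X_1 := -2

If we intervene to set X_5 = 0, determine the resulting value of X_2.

Under do(X_5=0), the mechanism X_5 := max(X_2, X_3) + 3 is discarded; X_5 is fixed at 0.
No directed path runs from X_5 to X_2, so X_2 keeps its natural value.
X_2 = -3*X_1 - 2  [with X_1=-2]  = 4

4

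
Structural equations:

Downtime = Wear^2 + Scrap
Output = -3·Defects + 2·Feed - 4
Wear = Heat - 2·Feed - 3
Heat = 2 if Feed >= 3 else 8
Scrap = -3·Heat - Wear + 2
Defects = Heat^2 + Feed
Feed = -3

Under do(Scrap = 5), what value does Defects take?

The intervention breaks the incoming arrows to Scrap: Scrap = -3·Heat - Wear + 2 no longer applies, and Scrap = 5.
Since Defects is not a descendant of the intervened variable, it is unaffected.
Heat = 2 if Feed >= 3 else 8  [with Feed=-3]  = 8
Defects = Heat^2 + Feed  [with Heat=8, Feed=-3]  = 61

61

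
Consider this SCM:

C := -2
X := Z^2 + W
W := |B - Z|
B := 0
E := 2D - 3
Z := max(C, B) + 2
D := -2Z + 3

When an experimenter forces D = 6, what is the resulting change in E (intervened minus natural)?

14

Intervening sets D = 6 and removes its equation (D := -2Z + 3).
E = 2D - 3  [with D=6]  = 9
Without intervention: Z = max(C, B) + 2  [with C=-2, B=0]  = 2; D = -2Z + 3  [with Z=2]  = -1; E = 2D - 3  [with D=-1]  = -5.
Change = 9 − (-5) = 14.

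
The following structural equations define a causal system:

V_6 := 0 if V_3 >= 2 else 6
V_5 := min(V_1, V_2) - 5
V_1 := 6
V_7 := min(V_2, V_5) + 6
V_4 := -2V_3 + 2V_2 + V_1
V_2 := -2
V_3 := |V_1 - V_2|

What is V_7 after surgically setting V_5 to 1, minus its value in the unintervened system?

5

Under do(V_5=1), the mechanism V_5 := min(V_1, V_2) - 5 is discarded; V_5 is fixed at 1.
V_7 = min(V_2, V_5) + 6  [with V_2=-2, V_5=1]  = 4
Without intervention: V_5 = min(V_1, V_2) - 5  [with V_1=6, V_2=-2]  = -7; V_7 = min(V_2, V_5) + 6  [with V_2=-2, V_5=-7]  = -1.
Change = 4 − (-1) = 5.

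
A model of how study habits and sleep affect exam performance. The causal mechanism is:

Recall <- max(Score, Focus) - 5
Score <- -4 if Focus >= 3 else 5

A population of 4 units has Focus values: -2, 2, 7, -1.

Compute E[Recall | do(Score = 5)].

Every unit gets Score=5 under the intervention. Recall values become 0, 0, 2, 0; E[Recall|do(Score=5)] = 0.5.

0.5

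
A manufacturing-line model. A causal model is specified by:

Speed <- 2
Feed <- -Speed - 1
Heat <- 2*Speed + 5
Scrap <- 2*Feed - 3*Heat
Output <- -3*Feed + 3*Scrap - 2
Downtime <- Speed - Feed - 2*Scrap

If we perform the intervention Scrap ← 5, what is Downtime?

Under do(Scrap=5), the mechanism Scrap <- 2*Feed - 3*Heat is discarded; Scrap is fixed at 5.
Feed = -Speed - 1  [with Speed=2]  = -3
Downtime = Speed - Feed - 2*Scrap  [with Speed=2, Feed=-3, Scrap=5]  = -5

-5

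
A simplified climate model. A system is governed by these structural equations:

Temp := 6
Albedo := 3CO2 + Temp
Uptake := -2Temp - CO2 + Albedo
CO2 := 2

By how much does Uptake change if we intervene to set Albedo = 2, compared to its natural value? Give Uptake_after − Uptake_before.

-10

The intervention breaks the incoming arrows to Albedo: Albedo := 3CO2 + Temp no longer applies, and Albedo = 2.
Uptake = -2Temp - CO2 + Albedo  [with Temp=6, CO2=2, Albedo=2]  = -12
Without intervention: Albedo = 3CO2 + Temp  [with CO2=2, Temp=6]  = 12; Uptake = -2Temp - CO2 + Albedo  [with Temp=6, CO2=2, Albedo=12]  = -2.
Change = -12 − (-2) = -10.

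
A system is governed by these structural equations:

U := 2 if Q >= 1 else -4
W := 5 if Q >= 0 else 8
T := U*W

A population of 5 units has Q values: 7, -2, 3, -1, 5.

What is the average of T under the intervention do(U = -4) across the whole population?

do(U=-4) breaks U's dependence on Q. With U=-4 fixed, T across the units is -20, -32, -20, -32, -20, mean -24.8.

-24.8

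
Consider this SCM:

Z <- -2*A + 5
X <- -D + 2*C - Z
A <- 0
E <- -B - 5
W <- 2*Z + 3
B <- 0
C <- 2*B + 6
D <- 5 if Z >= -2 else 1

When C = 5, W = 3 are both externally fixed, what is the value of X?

0

Under do(C = 5, W = 3), each intervened variable's structural equation is replaced by its fixed value.
Z = -2*A + 5  [with A=0]  = 5
D = 5 if Z >= -2 else 1  [with Z=5]  = 5
X = -D + 2*C - Z  [with D=5, C=5, Z=5]  = 0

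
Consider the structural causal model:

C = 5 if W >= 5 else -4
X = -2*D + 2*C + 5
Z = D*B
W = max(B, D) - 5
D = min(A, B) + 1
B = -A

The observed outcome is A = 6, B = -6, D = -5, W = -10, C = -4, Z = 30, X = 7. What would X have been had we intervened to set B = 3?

-11

Under do(B=3), the mechanism B = -A is discarded; B is fixed at 3.
D = min(A, B) + 1  [with A=6, B=3]  = 4
W = max(B, D) - 5  [with B=3, D=4]  = -1
C = 5 if W >= 5 else -4  [with W=-1]  = -4
X = -2*D + 2*C + 5  [with D=4, C=-4]  = -11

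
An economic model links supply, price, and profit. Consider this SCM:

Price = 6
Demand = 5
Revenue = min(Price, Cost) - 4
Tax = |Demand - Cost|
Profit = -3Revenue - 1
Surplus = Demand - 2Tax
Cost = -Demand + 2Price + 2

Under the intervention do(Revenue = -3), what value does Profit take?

Under do(Revenue=-3), the mechanism Revenue = min(Price, Cost) - 4 is discarded; Revenue is fixed at -3.
Profit = -3Revenue - 1  [with Revenue=-3]  = 8

8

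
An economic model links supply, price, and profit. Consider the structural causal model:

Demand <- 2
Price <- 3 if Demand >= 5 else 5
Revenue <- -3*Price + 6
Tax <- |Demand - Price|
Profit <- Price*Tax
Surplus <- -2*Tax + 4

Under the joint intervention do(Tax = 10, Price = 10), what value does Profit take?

100

The joint intervention fixes Tax = 10, Price = 10, removing each variable's own equation.
Profit = Price*Tax  [with Price=10, Tax=10]  = 100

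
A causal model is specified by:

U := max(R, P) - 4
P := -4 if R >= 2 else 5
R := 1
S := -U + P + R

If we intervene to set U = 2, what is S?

The intervention breaks the incoming arrows to U: U := max(R, P) - 4 no longer applies, and U = 2.
P = -4 if R >= 2 else 5  [with R=1]  = 5
S = -U + P + R  [with U=2, P=5, R=1]  = 4

4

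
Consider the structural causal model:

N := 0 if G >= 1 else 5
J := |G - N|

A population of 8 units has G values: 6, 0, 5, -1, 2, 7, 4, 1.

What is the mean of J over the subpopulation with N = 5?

Conditioning on N=5 selects the 2 unit(s) with G ∈ {0, -1}. Their J values: 5, 6. Mean = 5.5.

5.5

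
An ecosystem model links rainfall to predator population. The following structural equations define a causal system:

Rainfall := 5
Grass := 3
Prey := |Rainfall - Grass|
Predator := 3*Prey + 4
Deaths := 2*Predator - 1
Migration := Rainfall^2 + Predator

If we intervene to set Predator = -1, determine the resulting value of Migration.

Under do(Predator=-1), the mechanism Predator := 3*Prey + 4 is discarded; Predator is fixed at -1.
Migration = Rainfall^2 + Predator  [with Rainfall=5, Predator=-1]  = 24

24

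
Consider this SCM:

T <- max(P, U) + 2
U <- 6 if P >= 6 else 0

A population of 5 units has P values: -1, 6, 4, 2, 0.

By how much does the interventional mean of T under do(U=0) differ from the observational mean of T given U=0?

Every unit gets U=0 under the intervention. T values become 2, 8, 6, 4, 2; E[T|do(U=0)] = 4.4.
Observing U=0 restricts to units where U's equation naturally yields 0: P ∈ {-1, 4, 2, 0}. In that subpopulation T = 2, 6, 4, 2, mean 3.5.
Difference = 4.4 − 3.5 = 0.9.

0.9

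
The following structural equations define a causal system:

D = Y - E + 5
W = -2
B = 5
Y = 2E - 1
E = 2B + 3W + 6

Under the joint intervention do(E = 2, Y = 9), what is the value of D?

Setting E = 2, Y = 9 by intervention discards those variables' equations.
D = Y - E + 5  [with Y=9, E=2]  = 12

12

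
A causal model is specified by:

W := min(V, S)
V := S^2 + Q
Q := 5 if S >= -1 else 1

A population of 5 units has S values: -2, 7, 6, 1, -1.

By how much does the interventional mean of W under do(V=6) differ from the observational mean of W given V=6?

2

Under do(V=6), V's equation is replaced by V=6 for every unit. Per-unit W: -2, 6, 6, 1, -1. Mean = 2.
E[W|V=6] averages over only the 2 units with V=6 (S = 1, -1): W = 1, -1, mean 0.
Difference = 2 − 0 = 2.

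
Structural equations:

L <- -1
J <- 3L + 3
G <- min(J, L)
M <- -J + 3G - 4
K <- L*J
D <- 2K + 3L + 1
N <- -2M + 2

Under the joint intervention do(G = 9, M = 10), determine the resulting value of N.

-18

Under do(G = 9, M = 10), each intervened variable's structural equation is replaced by its fixed value.
N = -2M + 2  [with M=10]  = -18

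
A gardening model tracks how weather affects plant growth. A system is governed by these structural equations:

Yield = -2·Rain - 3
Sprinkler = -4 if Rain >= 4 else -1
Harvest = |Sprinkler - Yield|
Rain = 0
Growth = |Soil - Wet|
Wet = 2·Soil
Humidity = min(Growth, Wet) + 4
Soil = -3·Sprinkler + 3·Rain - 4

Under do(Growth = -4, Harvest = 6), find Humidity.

The joint intervention fixes Growth = -4, Harvest = 6, removing each variable's own equation.
Sprinkler = -4 if Rain >= 4 else -1  [with Rain=0]  = -1
Soil = -3·Sprinkler + 3·Rain - 4  [with Sprinkler=-1, Rain=0]  = -1
Wet = 2·Soil  [with Soil=-1]  = -2
Humidity = min(Growth, Wet) + 4  [with Growth=-4, Wet=-2]  = 0

0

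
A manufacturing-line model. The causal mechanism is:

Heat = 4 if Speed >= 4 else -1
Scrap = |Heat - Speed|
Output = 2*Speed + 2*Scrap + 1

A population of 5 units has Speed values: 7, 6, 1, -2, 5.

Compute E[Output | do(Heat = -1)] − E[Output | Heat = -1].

Every unit gets Heat=-1 under the intervention. Output values become 31, 27, 7, -1, 23; E[Output|do(Heat=-1)] = 17.4.
Observing Heat=-1 restricts to units where Heat's equation naturally yields -1: Speed ∈ {1, -2}. In that subpopulation Output = 7, -1, mean 3.
Difference = 17.4 − 3 = 14.4.

14.4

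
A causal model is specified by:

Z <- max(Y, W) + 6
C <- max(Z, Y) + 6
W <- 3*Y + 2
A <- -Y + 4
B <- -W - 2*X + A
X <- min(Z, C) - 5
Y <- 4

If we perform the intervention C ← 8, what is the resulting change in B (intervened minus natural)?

Under do(C=8), the mechanism C <- max(Z, Y) + 6 is discarded; C is fixed at 8.
A = -Y + 4  [with Y=4]  = 0
W = 3*Y + 2  [with Y=4]  = 14
Z = max(Y, W) + 6  [with Y=4, W=14]  = 20
X = min(Z, C) - 5  [with Z=20, C=8]  = 3
B = -W - 2*X + A  [with W=14, X=3, A=0]  = -20
Without intervention: A = -Y + 4  [with Y=4]  = 0; W = 3*Y + 2  [with Y=4]  = 14; Z = max(Y, W) + 6  [with Y=4, W=14]  = 20; C = max(Z, Y) + 6  [with Z=20, Y=4]  = 26; X = min(Z, C) - 5  [with Z=20, C=26]  = 15; B = -W - 2*X + A  [with W=14, X=15, A=0]  = -44.
Change = -20 − (-44) = 24.

24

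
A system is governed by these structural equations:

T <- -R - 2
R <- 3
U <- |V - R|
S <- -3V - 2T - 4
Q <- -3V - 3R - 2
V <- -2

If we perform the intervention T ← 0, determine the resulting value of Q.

-5

do(T=0) replaces the equation T <- -R - 2 with the constant T = 0.
Q is not downstream of the intervention, so its value is determined by the original equations.
Q = -3V - 3R - 2  [with V=-2, R=3]  = -5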